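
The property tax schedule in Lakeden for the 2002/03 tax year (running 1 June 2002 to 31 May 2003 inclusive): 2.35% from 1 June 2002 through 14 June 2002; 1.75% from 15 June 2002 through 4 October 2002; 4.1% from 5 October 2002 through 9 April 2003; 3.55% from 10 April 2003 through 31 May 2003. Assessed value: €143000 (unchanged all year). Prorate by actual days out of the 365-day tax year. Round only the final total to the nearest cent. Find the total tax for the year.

1 June – 14 June 2002: 14 days at 2.35% → €143000 × 2.35% × 14/365 = €128.8959
15 June – 4 October 2002: 112 days at 1.75% → €143000 × 1.75% × 112/365 = €767.8904
5 October 2002 – 9 April 2003: 187 days at 4.1% → €143000 × 4.1% × 187/365 = €3003.7836
10 April – 31 May 2003: 52 days at 3.55% → €143000 × 3.55% × 52/365 = €723.2274
Total = €4623.7973

€4623.80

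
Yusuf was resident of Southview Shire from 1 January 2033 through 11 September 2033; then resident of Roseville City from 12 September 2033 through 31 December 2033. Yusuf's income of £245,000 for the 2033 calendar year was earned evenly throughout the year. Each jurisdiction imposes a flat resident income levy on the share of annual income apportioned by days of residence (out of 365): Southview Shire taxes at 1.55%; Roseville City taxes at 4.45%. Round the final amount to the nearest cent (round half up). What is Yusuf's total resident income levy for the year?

Southview Shire, 1 January – 11 September 2033: 254 days → £245,000 × 1.55% × 254/365 = £2,642.6438
Roseville City, 12 September – 31 December 2033: 111 days → £245,000 × 4.45% × 111/365 = £3,315.5548
Total = £5,958.1986

£5,958.20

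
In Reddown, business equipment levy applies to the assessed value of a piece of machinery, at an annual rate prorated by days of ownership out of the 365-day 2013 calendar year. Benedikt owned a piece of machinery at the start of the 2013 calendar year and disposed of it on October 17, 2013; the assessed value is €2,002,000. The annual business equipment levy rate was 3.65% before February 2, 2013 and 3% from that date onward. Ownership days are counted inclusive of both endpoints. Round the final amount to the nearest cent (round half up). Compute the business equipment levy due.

January 1 – February 1, 2013: 32 days at 3.65% → €2,002,000 × 3.65% × 32/365 = €6,406.4000
February 2 – October 17, 2013: 258 days at 3% → €2,002,000 × 3% × 258/365 = €42,453.3699
Total = €48,859.7699

€48,859.77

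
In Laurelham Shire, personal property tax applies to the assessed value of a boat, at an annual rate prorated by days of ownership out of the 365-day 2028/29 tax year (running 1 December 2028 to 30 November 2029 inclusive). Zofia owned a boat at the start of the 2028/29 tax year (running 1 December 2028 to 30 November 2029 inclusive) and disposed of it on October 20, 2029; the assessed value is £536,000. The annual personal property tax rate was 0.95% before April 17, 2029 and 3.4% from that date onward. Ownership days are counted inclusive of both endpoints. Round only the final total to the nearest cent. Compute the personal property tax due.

December 1, 2028 – April 16, 2029: 137 days at 0.95% → £536,000 × 0.95% × 137/365 = £1,911.2438
April 17 – October 20, 2029: 187 days at 3.4% → £536,000 × 3.4% × 187/365 = £9,336.6795
Total = £11,247.9233

£11,247.92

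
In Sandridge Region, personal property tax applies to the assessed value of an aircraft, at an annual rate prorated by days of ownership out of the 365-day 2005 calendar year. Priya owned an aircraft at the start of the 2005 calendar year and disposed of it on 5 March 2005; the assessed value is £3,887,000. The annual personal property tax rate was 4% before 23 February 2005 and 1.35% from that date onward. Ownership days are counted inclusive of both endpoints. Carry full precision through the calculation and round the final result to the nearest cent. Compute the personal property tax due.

1 January – 22 February 2005: 53 days at 4% → £3,887,000 × 4% × 53/365 = £22,576.5479
23 February – 5 March 2005: 11 days at 1.35% → £3,887,000 × 1.35% × 11/365 = £1,581.4233
Total = £24,157.9712

£24,157.97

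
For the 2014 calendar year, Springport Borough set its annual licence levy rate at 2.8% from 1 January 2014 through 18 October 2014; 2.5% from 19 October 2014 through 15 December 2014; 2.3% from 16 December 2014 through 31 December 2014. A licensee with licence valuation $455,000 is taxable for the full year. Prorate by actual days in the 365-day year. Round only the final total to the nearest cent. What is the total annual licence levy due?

$12,423.37

1 January – 18 October 2014: 291 days at 2.8% → $455,000 × 2.8% × 291/365 = $10,157.0959
19 October – 15 December 2014: 58 days at 2.5% → $455,000 × 2.5% × 58/365 = $1,807.5342
16 December – 31 December 2014: 16 days at 2.3% → $455,000 × 2.3% × 16/365 = $458.7397
Total = $12,423.3699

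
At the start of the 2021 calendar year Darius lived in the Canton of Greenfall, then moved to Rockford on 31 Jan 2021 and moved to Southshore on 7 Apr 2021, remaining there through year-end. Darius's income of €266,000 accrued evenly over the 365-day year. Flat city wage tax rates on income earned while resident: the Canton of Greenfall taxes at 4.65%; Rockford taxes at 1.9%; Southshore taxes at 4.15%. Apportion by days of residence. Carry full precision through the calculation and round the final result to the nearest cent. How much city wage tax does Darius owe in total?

€10,066.10

The Canton of Greenfall, 1 Jan – 30 Jan 2021: 30 days → €266,000 × 4.65% × 30/365 = €1,016.6301
Rockford, 31 Jan – 6 Apr 2021: 66 days → €266,000 × 1.9% × 66/365 = €913.8740
Southshore, 7 Apr – 31 Dec 2021: 269 days → €266,000 × 4.15% × 269/365 = €8,135.5918
Total = €10,066.0959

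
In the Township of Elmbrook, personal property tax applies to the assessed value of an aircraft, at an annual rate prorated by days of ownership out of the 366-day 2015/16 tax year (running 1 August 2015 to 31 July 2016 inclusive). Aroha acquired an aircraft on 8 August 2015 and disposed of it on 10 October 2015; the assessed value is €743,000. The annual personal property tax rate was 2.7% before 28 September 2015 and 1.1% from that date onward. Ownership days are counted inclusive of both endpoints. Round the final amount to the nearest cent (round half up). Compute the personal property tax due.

8 August – 27 September 2015: 51 days at 2.7% → €743,000 × 2.7% × 51/366 = €2,795.3852
28 September – 10 October 2015: 13 days at 1.1% → €743,000 × 1.1% × 13/366 = €290.2978
Total = €3,085.6831

€3,085.68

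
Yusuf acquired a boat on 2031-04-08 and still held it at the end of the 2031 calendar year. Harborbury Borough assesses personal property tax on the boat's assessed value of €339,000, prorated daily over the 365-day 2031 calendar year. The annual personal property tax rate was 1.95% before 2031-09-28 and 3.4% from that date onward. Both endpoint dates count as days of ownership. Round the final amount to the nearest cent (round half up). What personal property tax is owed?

€6,133.11

2031-04-08 to 2031-09-27: 173 days at 1.95% → €339,000 × 1.95% × 173/365 = €3,133.1959
2031-09-28 to 2031-12-31: 95 days at 3.4% → €339,000 × 3.4% × 95/365 = €2,999.9178
Total = €6,133.1137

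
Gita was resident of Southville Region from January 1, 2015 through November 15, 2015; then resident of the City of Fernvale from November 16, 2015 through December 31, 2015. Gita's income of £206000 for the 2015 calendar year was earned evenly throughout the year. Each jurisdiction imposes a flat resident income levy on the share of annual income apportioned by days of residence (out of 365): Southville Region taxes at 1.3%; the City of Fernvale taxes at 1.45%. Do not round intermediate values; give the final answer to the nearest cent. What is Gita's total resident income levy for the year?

Southville Region, January 1 – November 15, 2015: 319 days → £206000 × 1.3% × 319/365 = £2340.4986
The City of Fernvale, November 16 – December 31, 2015: 46 days → £206000 × 1.45% × 46/365 = £376.4438
Total = £2716.9425

£2716.94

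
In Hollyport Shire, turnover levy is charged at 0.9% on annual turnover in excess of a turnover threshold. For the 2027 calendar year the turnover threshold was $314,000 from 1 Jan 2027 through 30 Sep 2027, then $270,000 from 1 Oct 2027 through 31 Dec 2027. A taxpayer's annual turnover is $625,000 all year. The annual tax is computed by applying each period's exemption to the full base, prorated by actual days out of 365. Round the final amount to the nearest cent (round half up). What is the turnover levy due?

1 Jan – 30 Sep 2027: 273 days, exemption $314,000 → ($625,000 − $314,000) × 0.9% × 273/365 = $2,093.4986
1 Oct – 31 Dec 2027: 92 days, exemption $270,000 → ($625,000 − $270,000) × 0.9% × 92/365 = $805.3151
Total = $2,898.8137

$2,898.81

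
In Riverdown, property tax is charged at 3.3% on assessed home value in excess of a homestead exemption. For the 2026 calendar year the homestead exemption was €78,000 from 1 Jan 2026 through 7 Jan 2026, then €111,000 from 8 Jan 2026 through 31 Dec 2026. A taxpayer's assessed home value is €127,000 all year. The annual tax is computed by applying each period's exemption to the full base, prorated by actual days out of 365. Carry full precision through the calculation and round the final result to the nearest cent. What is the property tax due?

€548.88

1 Jan – 7 Jan 2026: 7 days, exemption €78,000 → (€127,000 − €78,000) × 3.3% × 7/365 = €31.0110
8 Jan – 31 Dec 2026: 358 days, exemption €111,000 → (€127,000 − €111,000) × 3.3% × 358/365 = €517.8740
Total = €548.8849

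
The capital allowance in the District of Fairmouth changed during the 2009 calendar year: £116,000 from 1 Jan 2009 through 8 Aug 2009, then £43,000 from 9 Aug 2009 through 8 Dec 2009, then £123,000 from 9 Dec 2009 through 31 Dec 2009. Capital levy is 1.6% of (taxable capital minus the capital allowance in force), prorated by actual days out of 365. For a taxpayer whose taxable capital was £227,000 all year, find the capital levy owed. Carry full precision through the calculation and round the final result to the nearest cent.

£2,159.34

1 Jan – 8 Aug 2009: 220 days, exemption £116,000 → (£227,000 − £116,000) × 1.6% × 220/365 = £1,070.4658
9 Aug – 8 Dec 2009: 122 days, exemption £43,000 → (£227,000 − £43,000) × 1.6% × 122/365 = £984.0219
9 Dec – 31 Dec 2009: 23 days, exemption £123,000 → (£227,000 − £123,000) × 1.6% × 23/365 = £104.8548
Total = £2,159.3425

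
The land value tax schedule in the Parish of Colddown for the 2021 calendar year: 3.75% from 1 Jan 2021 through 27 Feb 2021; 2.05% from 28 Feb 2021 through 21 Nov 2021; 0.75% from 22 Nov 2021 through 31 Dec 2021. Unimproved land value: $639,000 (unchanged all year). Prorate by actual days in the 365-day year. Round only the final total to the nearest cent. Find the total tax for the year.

$13,915.32

1 Jan – 27 Feb 2021: 58 days at 3.75% → $639,000 × 3.75% × 58/365 = $3,807.7397
28 Feb – 21 Nov 2021: 267 days at 2.05% → $639,000 × 2.05% × 267/365 = $9,582.3740
22 Nov – 31 Dec 2021: 40 days at 0.75% → $639,000 × 0.75% × 40/365 = $525.2055
Total = $13,915.3192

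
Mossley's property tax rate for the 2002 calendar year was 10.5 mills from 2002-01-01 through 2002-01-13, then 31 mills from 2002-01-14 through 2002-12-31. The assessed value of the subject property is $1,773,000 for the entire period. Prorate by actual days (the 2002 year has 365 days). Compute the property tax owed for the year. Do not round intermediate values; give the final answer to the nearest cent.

$53,668.47

2002-01-01 to 2002-01-13: 13 days at 10.5 mills → $1,773,000 × 1.05% × 13/365 = $663.0534
2002-01-14 to 2002-12-31: 352 days at 31 mills → $1,773,000 × 3.1% × 352/365 = $53,005.4137
Total = $53,668.4671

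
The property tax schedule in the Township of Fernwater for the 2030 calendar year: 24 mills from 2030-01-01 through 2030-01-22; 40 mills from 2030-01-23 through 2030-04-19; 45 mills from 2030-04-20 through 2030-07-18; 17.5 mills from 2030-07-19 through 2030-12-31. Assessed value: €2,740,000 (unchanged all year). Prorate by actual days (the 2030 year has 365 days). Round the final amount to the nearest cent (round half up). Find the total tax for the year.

€82,297.59

2030-01-01 to 2030-01-22: 22 days at 24 mills → €2,740,000 × 2.4% × 22/365 = €3,963.6164
2030-01-23 to 2030-04-19: 87 days at 40 mills → €2,740,000 × 4% × 87/365 = €26,123.8356
2030-04-20 to 2030-07-18: 90 days at 45 mills → €2,740,000 × 4.5% × 90/365 = €30,402.7397
2030-07-19 to 2030-12-31: 166 days at 17.5 mills → €2,740,000 × 1.75% × 166/365 = €21,807.3973
Total = €82,297.5890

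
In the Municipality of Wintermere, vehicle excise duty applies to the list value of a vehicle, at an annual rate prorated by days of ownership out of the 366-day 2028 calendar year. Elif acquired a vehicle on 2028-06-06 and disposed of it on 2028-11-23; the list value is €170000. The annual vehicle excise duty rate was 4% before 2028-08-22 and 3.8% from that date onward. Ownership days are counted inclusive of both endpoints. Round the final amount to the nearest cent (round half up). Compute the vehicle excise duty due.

€3089.73

2028-06-06 to 2028-08-21: 77 days at 4% → €170000 × 4% × 77/366 = €1430.6011
2028-08-22 to 2028-11-23: 94 days at 3.8% → €170000 × 3.8% × 94/366 = €1659.1257
Total = €3089.7268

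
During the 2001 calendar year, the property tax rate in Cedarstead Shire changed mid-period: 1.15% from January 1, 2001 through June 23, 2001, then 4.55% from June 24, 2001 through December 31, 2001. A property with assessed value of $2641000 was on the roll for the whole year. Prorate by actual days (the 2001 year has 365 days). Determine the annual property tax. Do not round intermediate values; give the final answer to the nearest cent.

$77359.59

January 1 – June 23, 2001: 174 days at 1.15% → $2641000 × 1.15% × 174/365 = $14478.4685
June 24 – December 31, 2001: 191 days at 4.55% → $2641000 × 4.55% × 191/365 = $62881.1247
Total = $77359.5932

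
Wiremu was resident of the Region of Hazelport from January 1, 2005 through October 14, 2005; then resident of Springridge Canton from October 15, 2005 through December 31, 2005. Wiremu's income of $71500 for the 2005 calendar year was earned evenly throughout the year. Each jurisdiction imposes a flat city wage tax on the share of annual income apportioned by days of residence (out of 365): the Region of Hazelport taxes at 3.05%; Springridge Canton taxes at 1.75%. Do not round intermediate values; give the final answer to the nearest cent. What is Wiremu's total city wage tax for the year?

The Region of Hazelport, January 1 – October 14, 2005: 287 days → $71500 × 3.05% × 287/365 = $1714.7267
Springridge Canton, October 15 – December 31, 2005: 78 days → $71500 × 1.75% × 78/365 = $267.3904
Total = $1982.1171

$1982.12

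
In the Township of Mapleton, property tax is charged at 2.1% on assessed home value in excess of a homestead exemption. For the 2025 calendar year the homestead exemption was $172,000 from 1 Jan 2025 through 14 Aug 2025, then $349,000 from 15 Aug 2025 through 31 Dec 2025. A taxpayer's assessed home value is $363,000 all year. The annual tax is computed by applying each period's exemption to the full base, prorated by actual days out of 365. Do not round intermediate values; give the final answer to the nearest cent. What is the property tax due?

$2,595.48

1 Jan – 14 Aug 2025: 226 days, exemption $172,000 → ($363,000 − $172,000) × 2.1% × 226/365 = $2,483.5233
15 Aug – 31 Dec 2025: 139 days, exemption $349,000 → ($363,000 − $349,000) × 2.1% × 139/365 = $111.9616
Total = $2,595.4849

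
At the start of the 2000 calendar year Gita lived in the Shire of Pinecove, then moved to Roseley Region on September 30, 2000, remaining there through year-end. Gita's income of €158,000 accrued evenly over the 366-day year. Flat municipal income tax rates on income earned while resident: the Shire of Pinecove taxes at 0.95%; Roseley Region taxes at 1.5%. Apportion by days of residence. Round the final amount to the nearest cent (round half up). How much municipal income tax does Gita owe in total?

The Shire of Pinecove, January 1 – September 29, 2000: 273 days → €158,000 × 0.95% × 273/366 = €1,119.5984
Roseley Region, September 30 – December 31, 2000: 93 days → €158,000 × 1.5% × 93/366 = €602.2131
Total = €1,721.8115

€1,721.81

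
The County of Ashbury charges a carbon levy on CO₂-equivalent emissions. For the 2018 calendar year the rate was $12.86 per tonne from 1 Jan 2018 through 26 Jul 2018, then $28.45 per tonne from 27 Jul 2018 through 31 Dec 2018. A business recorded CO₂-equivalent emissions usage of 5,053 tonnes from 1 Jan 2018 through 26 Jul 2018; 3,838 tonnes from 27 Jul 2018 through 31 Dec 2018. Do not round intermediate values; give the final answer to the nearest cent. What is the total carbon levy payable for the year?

$174,172.68

1 Jan – 26 Jul 2018: 5,053 tonnes at $12.86/tonne → $64,981.58
27 Jul – 31 Dec 2018: 3,838 tonnes at $28.45/tonne → $109,191.10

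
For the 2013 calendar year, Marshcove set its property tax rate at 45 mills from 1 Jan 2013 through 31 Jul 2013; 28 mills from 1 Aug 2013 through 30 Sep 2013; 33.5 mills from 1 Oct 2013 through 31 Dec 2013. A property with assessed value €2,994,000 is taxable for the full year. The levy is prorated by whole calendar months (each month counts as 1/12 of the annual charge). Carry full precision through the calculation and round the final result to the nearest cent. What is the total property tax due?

1 Jan – 31 Jul 2013: 7 months at 45 mills → €2,994,000 × 4.5% × 7/12 = €78,592.5000
1 Aug – 30 Sep 2013: 2 months at 28 mills → €2,994,000 × 2.8% × 2/12 = €13,972.0000
1 Oct – 31 Dec 2013: 3 months at 33.5 mills → €2,994,000 × 3.35% × 3/12 = €25,074.7500
Total = €117,639.2500

€117,639.25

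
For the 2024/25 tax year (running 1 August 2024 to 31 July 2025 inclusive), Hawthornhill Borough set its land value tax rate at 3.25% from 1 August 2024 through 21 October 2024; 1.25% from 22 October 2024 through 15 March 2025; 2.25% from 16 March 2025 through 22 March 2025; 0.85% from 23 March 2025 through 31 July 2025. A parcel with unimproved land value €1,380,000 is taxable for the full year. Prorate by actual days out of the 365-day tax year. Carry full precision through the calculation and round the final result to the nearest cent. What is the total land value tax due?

€21,734.05

1 August – 21 October 2024: 82 days at 3.25% → €1,380,000 × 3.25% × 82/365 = €10,075.8904
22 October 2024 – 15 March 2025: 145 days at 1.25% → €1,380,000 × 1.25% × 145/365 = €6,852.7397
16 March – 22 March 2025: 7 days at 2.25% → €1,380,000 × 2.25% × 7/365 = €595.4795
23 March – 31 July 2025: 131 days at 0.85% → €1,380,000 × 0.85% × 131/365 = €4,209.9452
Total = €21,734.0548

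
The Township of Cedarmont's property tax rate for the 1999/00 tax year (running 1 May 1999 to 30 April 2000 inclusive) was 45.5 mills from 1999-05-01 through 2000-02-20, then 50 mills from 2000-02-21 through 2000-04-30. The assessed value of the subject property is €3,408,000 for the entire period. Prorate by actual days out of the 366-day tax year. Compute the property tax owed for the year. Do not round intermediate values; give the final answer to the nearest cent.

€157,997.11

1999-05-01 to 2000-02-20: 296 days at 45.5 mills → €3,408,000 × 4.55% × 296/366 = €125,406.9508
2000-02-21 to 2000-04-30: 70 days at 50 mills → €3,408,000 × 5% × 70/366 = €32,590.1639
Total = €157,997.1148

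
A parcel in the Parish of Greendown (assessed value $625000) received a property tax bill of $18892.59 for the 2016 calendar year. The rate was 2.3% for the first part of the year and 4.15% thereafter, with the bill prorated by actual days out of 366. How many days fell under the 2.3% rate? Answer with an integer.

Let d = days at the first rate; then 366 − d days at the second rate.
$625000 × [2.3%·d + 4.15%·(366−d)] / 366 = $18892.59
Solving gives d = 223, so the new rate took effect on 11 Aug 2016.

223 days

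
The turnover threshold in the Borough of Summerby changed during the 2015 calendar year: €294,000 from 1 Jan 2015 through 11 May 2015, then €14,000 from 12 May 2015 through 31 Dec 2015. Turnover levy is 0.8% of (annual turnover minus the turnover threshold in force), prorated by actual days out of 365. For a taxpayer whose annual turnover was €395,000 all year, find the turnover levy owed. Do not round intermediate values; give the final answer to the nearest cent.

1 Jan – 11 May 2015: 131 days, exemption €294,000 → (€395,000 − €294,000) × 0.8% × 131/365 = €289.9945
12 May – 31 Dec 2015: 234 days, exemption €14,000 → (€395,000 − €14,000) × 0.8% × 234/365 = €1,954.0603
Total = €2,244.0548

€2,244.05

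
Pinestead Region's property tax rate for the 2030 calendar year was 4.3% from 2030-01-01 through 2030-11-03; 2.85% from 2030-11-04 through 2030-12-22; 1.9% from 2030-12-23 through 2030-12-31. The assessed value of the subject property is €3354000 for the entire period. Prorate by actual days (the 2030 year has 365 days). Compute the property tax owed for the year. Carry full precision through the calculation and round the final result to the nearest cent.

€135708.35

2030-01-01 to 2030-11-03: 307 days at 4.3% → €3354000 × 4.3% × 307/365 = €121304.5315
2030-11-04 to 2030-12-22: 49 days at 2.85% → €3354000 × 2.85% × 49/365 = €12832.4959
2030-12-23 to 2030-12-31: 9 days at 1.9% → €3354000 × 1.9% × 9/365 = €1571.3260
Total = €135708.3534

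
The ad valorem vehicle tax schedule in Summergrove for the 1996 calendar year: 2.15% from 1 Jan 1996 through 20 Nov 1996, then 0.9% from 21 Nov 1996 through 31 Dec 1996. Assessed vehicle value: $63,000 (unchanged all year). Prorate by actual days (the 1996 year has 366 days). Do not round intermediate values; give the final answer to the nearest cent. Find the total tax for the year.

1 Jan – 20 Nov 1996: 325 days at 2.15% → $63,000 × 2.15% × 325/366 = $1,202.7664
21 Nov – 31 Dec 1996: 41 days at 0.9% → $63,000 × 0.9% × 41/366 = $63.5164
Total = $1,266.2828

$1,266.28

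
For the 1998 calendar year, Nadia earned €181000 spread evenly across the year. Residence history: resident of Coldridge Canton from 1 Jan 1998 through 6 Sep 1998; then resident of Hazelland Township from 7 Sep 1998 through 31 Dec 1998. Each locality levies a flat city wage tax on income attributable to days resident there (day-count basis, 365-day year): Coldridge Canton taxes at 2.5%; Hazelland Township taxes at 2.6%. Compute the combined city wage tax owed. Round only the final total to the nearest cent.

Coldridge Canton, 1 Jan – 6 Sep 1998: 249 days → €181000 × 2.5% × 249/365 = €3086.9178
Hazelland Township, 7 Sep – 31 Dec 1998: 116 days → €181000 × 2.6% × 116/365 = €1495.6055
Total = €4582.5233

€4582.52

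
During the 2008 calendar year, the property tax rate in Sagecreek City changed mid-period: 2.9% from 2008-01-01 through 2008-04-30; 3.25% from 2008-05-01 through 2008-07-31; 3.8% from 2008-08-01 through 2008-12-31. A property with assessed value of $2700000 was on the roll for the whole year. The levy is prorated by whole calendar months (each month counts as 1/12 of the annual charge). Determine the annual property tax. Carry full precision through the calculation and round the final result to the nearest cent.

2008-01-01 to 2008-04-30: 4 months at 2.9% → $2700000 × 2.9% × 4/12 = $26100.0000
2008-05-01 to 2008-07-31: 3 months at 3.25% → $2700000 × 3.25% × 3/12 = $21937.5000
2008-08-01 to 2008-12-31: 5 months at 3.8% → $2700000 × 3.8% × 5/12 = $42750.0000
Total = $90787.5000

$90787.50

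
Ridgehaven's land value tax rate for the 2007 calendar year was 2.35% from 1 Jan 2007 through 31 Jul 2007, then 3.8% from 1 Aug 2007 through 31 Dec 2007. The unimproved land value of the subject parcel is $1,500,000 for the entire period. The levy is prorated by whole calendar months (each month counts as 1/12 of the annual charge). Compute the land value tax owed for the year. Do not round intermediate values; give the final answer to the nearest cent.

$44,312.50

1 Jan – 31 Jul 2007: 7 months at 2.35% → $1,500,000 × 2.35% × 7/12 = $20,562.5000
1 Aug – 31 Dec 2007: 5 months at 3.8% → $1,500,000 × 3.8% × 5/12 = $23,750.0000
Total = $44,312.5000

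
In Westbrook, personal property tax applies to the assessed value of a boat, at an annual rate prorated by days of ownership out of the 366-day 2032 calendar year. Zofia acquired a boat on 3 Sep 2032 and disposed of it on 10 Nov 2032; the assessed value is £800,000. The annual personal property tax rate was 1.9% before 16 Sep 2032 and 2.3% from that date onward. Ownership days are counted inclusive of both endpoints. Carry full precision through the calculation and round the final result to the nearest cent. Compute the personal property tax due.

£3,355.19

3 Sep – 15 Sep 2032: 13 days at 1.9% → £800,000 × 1.9% × 13/366 = £539.8907
16 Sep – 10 Nov 2032: 56 days at 2.3% → £800,000 × 2.3% × 56/366 = £2,815.3005
Total = £3,355.1913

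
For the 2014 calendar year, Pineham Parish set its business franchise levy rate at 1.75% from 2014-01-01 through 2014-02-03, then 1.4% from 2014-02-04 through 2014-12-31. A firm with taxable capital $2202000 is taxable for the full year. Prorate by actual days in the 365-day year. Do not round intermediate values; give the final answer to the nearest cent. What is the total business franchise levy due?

2014-01-01 to 2014-02-03: 34 days at 1.75% → $2202000 × 1.75% × 34/365 = $3589.5616
2014-02-04 to 2014-12-31: 331 days at 1.4% → $2202000 × 1.4% × 331/365 = $27956.3507
Total = $31545.9123

$31545.91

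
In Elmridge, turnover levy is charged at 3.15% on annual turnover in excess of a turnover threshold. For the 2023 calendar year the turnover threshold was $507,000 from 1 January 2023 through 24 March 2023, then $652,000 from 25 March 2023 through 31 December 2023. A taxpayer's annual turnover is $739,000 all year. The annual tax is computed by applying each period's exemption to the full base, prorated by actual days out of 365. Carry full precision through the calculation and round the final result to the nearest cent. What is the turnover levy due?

$3,779.14

1 January – 24 March 2023: 83 days, exemption $507,000 → ($739,000 − $507,000) × 3.15% × 83/365 = $1,661.8192
25 March – 31 December 2023: 282 days, exemption $652,000 → ($739,000 − $652,000) × 3.15% × 282/365 = $2,117.3178
Total = $3,779.1370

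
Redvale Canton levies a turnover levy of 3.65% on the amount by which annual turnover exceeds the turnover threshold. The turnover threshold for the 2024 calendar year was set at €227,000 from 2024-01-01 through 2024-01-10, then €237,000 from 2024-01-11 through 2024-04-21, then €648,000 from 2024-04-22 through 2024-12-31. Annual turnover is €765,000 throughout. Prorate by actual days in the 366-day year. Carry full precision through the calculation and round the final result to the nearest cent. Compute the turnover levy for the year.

€8,871.10

2024-01-01 to 2024-01-10: 10 days, exemption €227,000 → (€765,000 − €227,000) × 3.65% × 10/366 = €536.5301
2024-01-11 to 2024-04-21: 102 days, exemption €237,000 → (€765,000 − €237,000) × 3.65% × 102/366 = €5,370.8852
2024-04-22 to 2024-12-31: 254 days, exemption €648,000 → (€765,000 − €648,000) × 3.65% × 254/366 = €2,963.6803
Total = €8,871.0956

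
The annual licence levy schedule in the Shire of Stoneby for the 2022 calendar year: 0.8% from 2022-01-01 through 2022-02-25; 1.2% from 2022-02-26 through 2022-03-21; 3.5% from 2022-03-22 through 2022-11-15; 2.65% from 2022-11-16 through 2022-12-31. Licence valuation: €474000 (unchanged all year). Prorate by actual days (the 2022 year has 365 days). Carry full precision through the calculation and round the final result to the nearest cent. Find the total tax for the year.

€13401.86

2022-01-01 to 2022-02-25: 56 days at 0.8% → €474000 × 0.8% × 56/365 = €581.7863
2022-02-26 to 2022-03-21: 24 days at 1.2% → €474000 × 1.2% × 24/365 = €374.0055
2022-03-22 to 2022-11-15: 239 days at 3.5% → €474000 × 3.5% × 239/365 = €10863.0411
2022-11-16 to 2022-12-31: 46 days at 2.65% → €474000 × 2.65% × 46/365 = €1583.0301
Total = €13401.8630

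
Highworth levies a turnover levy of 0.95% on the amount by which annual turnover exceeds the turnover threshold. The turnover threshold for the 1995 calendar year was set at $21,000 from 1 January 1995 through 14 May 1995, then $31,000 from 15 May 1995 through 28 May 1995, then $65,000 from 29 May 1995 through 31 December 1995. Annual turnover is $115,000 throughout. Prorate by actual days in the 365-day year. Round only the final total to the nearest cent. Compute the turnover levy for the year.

$640.85

1 January – 14 May 1995: 134 days, exemption $21,000 → ($115,000 − $21,000) × 0.95% × 134/365 = $327.8411
15 May – 28 May 1995: 14 days, exemption $31,000 → ($115,000 − $31,000) × 0.95% × 14/365 = $30.6082
29 May – 31 December 1995: 217 days, exemption $65,000 → ($115,000 − $65,000) × 0.95% × 217/365 = $282.3973
Total = $640.8466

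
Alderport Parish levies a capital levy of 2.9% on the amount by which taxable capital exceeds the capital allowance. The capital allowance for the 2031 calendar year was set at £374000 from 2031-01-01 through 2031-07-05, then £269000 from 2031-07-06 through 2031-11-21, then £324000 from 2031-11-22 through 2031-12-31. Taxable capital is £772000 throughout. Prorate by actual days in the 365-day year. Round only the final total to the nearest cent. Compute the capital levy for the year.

2031-01-01 to 2031-07-05: 186 days, exemption £374000 → (£772000 − £374000) × 2.9% × 186/365 = £5881.6767
2031-07-06 to 2031-11-21: 139 days, exemption £269000 → (£772000 − £269000) × 2.9% × 139/365 = £5555.0493
2031-11-22 to 2031-12-31: 40 days, exemption £324000 → (£772000 − £324000) × 2.9% × 40/365 = £1423.7808
Total = £12860.5068

£12860.51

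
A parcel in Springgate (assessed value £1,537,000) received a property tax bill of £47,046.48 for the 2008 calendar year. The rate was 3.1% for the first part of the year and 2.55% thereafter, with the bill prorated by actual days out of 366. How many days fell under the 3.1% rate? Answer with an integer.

340 days

Let d = days at the first rate; then 366 − d days at the second rate.
£1,537,000 × [3.1%·d + 2.55%·(366−d)] / 366 = £47,046.48
Solving gives d = 340, so the new rate took effect on 6 December 2008.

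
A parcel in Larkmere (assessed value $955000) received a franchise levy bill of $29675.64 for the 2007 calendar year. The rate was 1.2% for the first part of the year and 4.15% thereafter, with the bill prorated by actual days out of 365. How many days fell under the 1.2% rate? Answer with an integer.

129 days

Let d = days at the first rate; then 365 − d days at the second rate.
$955000 × [1.2%·d + 4.15%·(365−d)] / 365 = $29675.64
Solving gives d = 129, so the new rate took effect on May 10, 2007.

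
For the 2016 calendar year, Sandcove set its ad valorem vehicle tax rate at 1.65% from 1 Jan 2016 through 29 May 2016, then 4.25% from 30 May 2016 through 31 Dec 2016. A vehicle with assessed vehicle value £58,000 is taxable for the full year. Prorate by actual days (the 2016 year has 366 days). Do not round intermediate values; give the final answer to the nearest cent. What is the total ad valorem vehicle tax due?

£1,846.97

1 Jan – 29 May 2016: 150 days at 1.65% → £58,000 × 1.65% × 150/366 = £392.2131
30 May – 31 Dec 2016: 216 days at 4.25% → £58,000 × 4.25% × 216/366 = £1,454.7541
Total = £1,846.9672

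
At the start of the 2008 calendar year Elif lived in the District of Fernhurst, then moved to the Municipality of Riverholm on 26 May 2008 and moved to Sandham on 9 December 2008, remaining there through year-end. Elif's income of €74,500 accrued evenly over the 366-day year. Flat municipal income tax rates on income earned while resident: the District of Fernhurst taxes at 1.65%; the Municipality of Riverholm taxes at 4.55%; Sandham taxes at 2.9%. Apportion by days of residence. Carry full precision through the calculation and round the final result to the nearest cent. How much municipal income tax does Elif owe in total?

The District of Fernhurst, 1 January – 25 May 2008: 146 days → €74,500 × 1.65% × 146/366 = €490.3566
The Municipality of Riverholm, 26 May – 8 December 2008: 197 days → €74,500 × 4.55% × 197/366 = €1,824.5376
Sandham, 9 December – 31 December 2008: 23 days → €74,500 × 2.9% × 23/366 = €135.7691
Total = €2,450.6633

€2,450.66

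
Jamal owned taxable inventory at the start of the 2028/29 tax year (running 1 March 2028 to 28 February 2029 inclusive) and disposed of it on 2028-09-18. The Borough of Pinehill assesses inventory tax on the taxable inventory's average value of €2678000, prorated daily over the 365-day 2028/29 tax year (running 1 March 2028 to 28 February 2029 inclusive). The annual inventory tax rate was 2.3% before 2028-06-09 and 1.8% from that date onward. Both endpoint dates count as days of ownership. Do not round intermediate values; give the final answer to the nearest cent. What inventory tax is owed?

2028-03-01 to 2028-06-08: 100 days at 2.3% → €2678000 × 2.3% × 100/365 = €16875.0685
2028-06-09 to 2028-09-18: 102 days at 1.8% → €2678000 × 1.8% × 102/365 = €13470.7068
Total = €30345.7753

€30345.78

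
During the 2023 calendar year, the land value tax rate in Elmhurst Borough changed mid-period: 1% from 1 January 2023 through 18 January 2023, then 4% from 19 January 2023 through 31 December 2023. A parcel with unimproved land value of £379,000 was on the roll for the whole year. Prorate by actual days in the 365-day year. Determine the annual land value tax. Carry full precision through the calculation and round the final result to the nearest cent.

£14,599.29

1 January – 18 January 2023: 18 days at 1% → £379,000 × 1% × 18/365 = £186.9041
19 January – 31 December 2023: 347 days at 4% → £379,000 × 4% × 347/365 = £14,412.3836
Total = £14,599.2877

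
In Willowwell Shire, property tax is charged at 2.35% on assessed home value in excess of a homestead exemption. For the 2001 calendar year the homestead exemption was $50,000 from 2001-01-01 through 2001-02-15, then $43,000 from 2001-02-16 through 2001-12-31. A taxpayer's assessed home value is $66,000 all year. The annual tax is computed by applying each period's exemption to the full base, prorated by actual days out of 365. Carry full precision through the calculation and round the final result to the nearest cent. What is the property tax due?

$519.77

2001-01-01 to 2001-02-15: 46 days, exemption $50,000 → ($66,000 − $50,000) × 2.35% × 46/365 = $47.3863
2001-02-16 to 2001-12-31: 319 days, exemption $43,000 → ($66,000 − $43,000) × 2.35% × 319/365 = $472.3822
Total = $519.7685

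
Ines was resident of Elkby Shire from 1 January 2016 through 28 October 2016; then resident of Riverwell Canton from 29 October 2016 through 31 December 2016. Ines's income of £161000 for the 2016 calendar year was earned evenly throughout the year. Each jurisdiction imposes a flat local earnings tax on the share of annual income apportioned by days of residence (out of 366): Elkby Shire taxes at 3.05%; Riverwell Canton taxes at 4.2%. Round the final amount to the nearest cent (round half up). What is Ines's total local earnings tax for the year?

Elkby Shire, 1 January – 28 October 2016: 302 days → £161000 × 3.05% × 302/366 = £4051.8333
Riverwell Canton, 29 October – 31 December 2016: 64 days → £161000 × 4.2% × 64/366 = £1182.4262
Total = £5234.2596

£5234.26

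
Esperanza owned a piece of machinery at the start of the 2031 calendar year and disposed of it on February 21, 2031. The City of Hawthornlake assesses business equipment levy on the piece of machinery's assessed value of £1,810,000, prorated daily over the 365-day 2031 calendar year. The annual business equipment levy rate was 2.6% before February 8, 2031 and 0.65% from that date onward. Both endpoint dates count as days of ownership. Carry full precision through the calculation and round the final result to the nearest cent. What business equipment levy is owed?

£5,350.66

January 1 – February 7, 2031: 38 days at 2.6% → £1,810,000 × 2.6% × 38/365 = £4,899.3973
February 8 – February 21, 2031: 14 days at 0.65% → £1,810,000 × 0.65% × 14/365 = £451.2603
Total = £5,350.6575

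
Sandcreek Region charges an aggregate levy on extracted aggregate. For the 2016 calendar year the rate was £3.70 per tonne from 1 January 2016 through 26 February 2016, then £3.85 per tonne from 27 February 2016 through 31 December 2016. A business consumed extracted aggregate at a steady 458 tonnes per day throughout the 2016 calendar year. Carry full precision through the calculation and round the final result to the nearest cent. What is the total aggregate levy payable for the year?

£641,451.90

1 January – 26 February 2016: 57 days × 458 tonnes/day = 26,106 tonnes at £3.70/tonne → £96,592.20
27 February – 31 December 2016: 309 days × 458 tonnes/day = 141,522 tonnes at £3.85/tonne → £544,859.70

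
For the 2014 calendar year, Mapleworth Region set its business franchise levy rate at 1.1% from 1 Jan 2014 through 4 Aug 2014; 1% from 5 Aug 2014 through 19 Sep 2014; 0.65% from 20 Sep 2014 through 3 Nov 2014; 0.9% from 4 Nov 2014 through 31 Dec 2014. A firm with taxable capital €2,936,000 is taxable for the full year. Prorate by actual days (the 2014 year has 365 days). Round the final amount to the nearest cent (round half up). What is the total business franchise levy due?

€29,364.02

1 Jan – 4 Aug 2014: 216 days at 1.1% → €2,936,000 × 1.1% × 216/365 = €19,112.1534
5 Aug – 19 Sep 2014: 46 days at 1% → €2,936,000 × 1% × 46/365 = €3,700.1644
20 Sep – 3 Nov 2014: 45 days at 0.65% → €2,936,000 × 0.65% × 45/365 = €2,352.8219
4 Nov – 31 Dec 2014: 58 days at 0.9% → €2,936,000 × 0.9% × 58/365 = €4,198.8822
Total = €29,364.0219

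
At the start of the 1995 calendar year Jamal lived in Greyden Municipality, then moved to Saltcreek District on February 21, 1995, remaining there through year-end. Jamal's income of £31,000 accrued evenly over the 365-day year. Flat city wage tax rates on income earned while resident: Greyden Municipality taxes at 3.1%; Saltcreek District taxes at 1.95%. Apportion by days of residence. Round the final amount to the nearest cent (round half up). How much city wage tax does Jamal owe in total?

£654.31

Greyden Municipality, January 1 – February 20, 1995: 51 days → £31,000 × 3.1% × 51/365 = £134.2767
Saltcreek District, February 21 – December 31, 1995: 314 days → £31,000 × 1.95% × 314/365 = £520.0356
Total = £654.3123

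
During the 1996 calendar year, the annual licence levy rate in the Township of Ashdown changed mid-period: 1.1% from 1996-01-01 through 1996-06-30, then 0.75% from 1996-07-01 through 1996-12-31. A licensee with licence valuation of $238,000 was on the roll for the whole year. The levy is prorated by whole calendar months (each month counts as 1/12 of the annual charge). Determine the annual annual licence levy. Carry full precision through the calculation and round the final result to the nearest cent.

1996-01-01 to 1996-06-30: 6 months at 1.1% → $238,000 × 1.1% × 6/12 = $1,309.0000
1996-07-01 to 1996-12-31: 6 months at 0.75% → $238,000 × 0.75% × 6/12 = $892.5000
Total = $2,201.5000

$2,201.50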